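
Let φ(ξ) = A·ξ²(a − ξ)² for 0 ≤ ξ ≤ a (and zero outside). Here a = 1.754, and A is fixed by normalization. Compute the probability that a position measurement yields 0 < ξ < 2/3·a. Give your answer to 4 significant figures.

P ≈ 0.8552

The probability is P = ∫ |φ|² dξ over [0, 2/3·a].
Since A² = 1/(a^9/630), this is the region integral divided by the full normalization integral.
Let u = ξ/a; then A² and the length scale cancel, so P = ∫_{0}^{2/3} u^4·(1 - u)^4 du ÷ ∫_{0}^{1} u^4·(1 - u)^4 du.
With ∫ u^4·(1 - u)^4 du = u^5·(70·u^4 - 315·u^3 + 540·u^2 - 420·u + 126)/630 + C, the region integral is ≈ 0.00135739 and the full one is 1/630.
Taking the ratio, P = 0.85515.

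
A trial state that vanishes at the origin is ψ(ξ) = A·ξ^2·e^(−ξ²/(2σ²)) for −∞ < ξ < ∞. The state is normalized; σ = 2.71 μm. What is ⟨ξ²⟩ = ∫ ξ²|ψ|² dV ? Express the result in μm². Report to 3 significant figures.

⟨ξ^2⟩ ≈ 18.4 μm^2

The expectation value is the |ψ|²-weighted average of ξ^2: ∫ ξ^2|ψ|² dξ.
Using the Gaussian integral ∫_{−∞}^{∞} e^(−αξ²) dξ = √(π/α), since the A² factors cancel between numerator and denominator, ⟨ξ²⟩ = 5·σ^2/2.
With σ = 2.71, ⟨ξ^2⟩ = 18.36.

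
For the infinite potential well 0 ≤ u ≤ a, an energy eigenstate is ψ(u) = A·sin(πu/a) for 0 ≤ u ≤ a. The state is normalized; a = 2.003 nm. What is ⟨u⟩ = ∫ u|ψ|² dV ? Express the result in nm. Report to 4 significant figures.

⟨u⟩ ≈ 1.002 nm

The expectation value is the |ψ|²-weighted average of u: ∫ u|ψ|² du.
With ∫₀^a sin²(nπu/a) du = a/2, the ratio of the moment integral to the normalization integral gives ⟨u⟩ = a/2.
With a = 2.003, ⟨u⟩ = 1.0015.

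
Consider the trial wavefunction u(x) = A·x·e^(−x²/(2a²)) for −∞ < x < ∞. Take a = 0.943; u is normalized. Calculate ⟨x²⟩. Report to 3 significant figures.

⟨x^2⟩ ≈ 1.33

⟨x²⟩ = ∫ x^2 |u|² dx over the full domain.
With ∫_{−∞}^{∞} x^(2m) e^(−αx²) dx = (2m−1)!!·√π / (2^m α^(m+1/2)), the ratio of the moment integral to the normalization integral gives ⟨x²⟩ = 3·a^2/2.
With a = 0.943, ⟨x^2⟩ = 1.334.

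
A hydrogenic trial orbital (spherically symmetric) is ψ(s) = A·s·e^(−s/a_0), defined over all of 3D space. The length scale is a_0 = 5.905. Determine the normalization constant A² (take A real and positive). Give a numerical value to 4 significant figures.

The normalization condition is ∫|ψ|² 4πs² ds = 1 from 0 to ∞.
In 3D with spherical symmetry the volume element is 4πs² ds.
With ∫₀^∞ s^4 e^(−αs) ds = 4!/α^5, the integral (without the A² prefactor) comes out to 3·π·a_0^5.
Hence A² = 1/[3·π·a_0^5].
Plugging in a_0 = 5.905 yields A = 0.0038443.

A^2 ≈ 0.00001478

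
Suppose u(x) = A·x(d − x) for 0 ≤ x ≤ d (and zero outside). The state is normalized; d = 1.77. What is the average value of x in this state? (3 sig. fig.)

⟨x⟩ ≈ 0.885

By definition ⟨x⟩ = ∫ x |u(x)|² dx.
The ratio of the moment integral to the normalization integral gives ⟨x⟩ = d/2.
With d = 1.77, ⟨x⟩ = 0.8850.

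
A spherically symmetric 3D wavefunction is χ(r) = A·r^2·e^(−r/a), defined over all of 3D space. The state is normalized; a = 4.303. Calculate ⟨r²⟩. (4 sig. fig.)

The expectation value is the |χ|²-weighted average of r^2: ∫ r^2|χ|² 4πr² dr.
With ∫₀^∞ r^8 e^(−αr) dr = 8!/α^9, since the A² factors cancel between numerator and denominator, ⟨r²⟩ = 14·a^2.
Putting a = 4.303 gives 259.22.

⟨r^2⟩ ≈ 259.2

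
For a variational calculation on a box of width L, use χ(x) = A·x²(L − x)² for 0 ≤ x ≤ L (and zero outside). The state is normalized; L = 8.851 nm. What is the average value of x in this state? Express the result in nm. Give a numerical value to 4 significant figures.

⟨x⟩ ≈ 4.426 nm

⟨x⟩ = ∫ x |χ|² dx over the full domain.
Expanding the polynomial and integrating term by term, since the A² factors cancel between numerator and denominator, ⟨x⟩ = L/2.
With L = 8.851, ⟨x⟩ = 4.4255.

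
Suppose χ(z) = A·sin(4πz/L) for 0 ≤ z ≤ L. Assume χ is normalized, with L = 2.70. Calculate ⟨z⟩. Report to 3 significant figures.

The expectation value is the |χ|²-weighted average of z: ∫ z|χ|² dz.
Evaluating both integrals, ⟨z⟩ = L/2.
Putting L = 2.70 gives 1.350.

⟨z⟩ ≈ 1.35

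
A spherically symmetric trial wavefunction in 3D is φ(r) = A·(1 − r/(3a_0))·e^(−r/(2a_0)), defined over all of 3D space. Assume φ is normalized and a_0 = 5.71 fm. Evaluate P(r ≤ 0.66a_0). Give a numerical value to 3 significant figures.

P ≈ 0.0626

With dV = 4πr²dr, the probability is ∫|φ|² dV over r ≤ 0.66a_0.
The full normalization integral is A²·[8·π·a_0^3/3] = 1, fixing A².
Let u = r/a_0; then A², 4π and the length scale all cancel, so P = ∫_{0}^{0.66} u^2·(1 - u/3)^2·e^(-u) du ÷ ∫_{0}^{∞} u^2·(1 - u/3)^2·e^(-u) du.
Using ∫ u^2·(1 - u/3)^2·e^(-u) du = (-u^4 + 2·u^3 - 3·u^2 - 6·u - 6)·e^(-u)/9, the numerator is ≈ 0.041762 and the denominator is 2/3.
This evaluates to P = 0.06264.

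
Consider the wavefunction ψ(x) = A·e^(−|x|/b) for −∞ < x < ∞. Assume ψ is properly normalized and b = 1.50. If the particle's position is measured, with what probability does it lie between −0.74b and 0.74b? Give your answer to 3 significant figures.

The probability is P = ∫ |ψ|² dx over [−0.74b, 0.74b].
The normalization integral ∫|ψ|²dx over the whole domain equals b·A², and A² cancels in the ratio.
Both integrals are even about x = 0, so only the x ≥ 0 halves are needed (the factors of 2 cancel). In terms of u = x/b (A² and the length scale cancel between numerator and denominator), P = [∫_{0}^{0.74} e^(-2·u) du] / [∫_{0}^{∞} e^(-2·u) du].
An antiderivative of e^(-2·u) is -e^(-2·u)/2; evaluating from 0 to 0.74 gives 1/2 - e^(-37/25)/2, while the full integral is 1/2.
This works out to P = 0.7724.

P ≈ 0.772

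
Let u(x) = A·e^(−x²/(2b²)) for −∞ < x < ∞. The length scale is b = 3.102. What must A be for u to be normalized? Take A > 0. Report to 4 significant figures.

A ≈ 0.4265

Require ∫ |u|² dx = 1 over the whole domain.
Carrying out the integral gives A² · √(π)·b.
With b = 3.102: A² = 0.18188 and A = 0.42647.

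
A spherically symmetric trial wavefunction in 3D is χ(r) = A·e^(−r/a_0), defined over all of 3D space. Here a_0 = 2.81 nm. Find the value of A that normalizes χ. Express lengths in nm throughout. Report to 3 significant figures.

A ≈ 0.120 nm^(-3/2)

We need A² ∫|f|² 4πr² dr = 1, taking the integral from 0 to ∞.
The angular integral contributes 4π, leaving ∫₀^∞ r²|χ|² dr.
With ∫₀^∞ r^2 e^(−αr) dr = 2!/α^3, carrying out the integral gives A² · π·a_0^3.
Plugging in a_0 = 2.81 yields A = 0.1198.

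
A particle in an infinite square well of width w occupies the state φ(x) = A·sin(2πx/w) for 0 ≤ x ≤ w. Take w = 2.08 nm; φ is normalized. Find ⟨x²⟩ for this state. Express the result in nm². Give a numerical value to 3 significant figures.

⟨x^2⟩ ≈ 1.39 nm^2

By definition ⟨x²⟩ = ∫ x^2 |φ(x)|² dx.
Using sin²θ = (1 − cos 2θ)/2, since the A² factors cancel between numerator and denominator, ⟨x²⟩ = -w^2/(8·π^2) + w^2/3.
Putting w = 2.08 gives 1.387.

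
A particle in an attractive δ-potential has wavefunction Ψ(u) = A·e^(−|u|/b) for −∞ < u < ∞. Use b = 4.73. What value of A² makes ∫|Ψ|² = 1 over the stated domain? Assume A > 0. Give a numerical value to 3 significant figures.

We need A² ∫|f|² du = 1, taking the integral from −∞ to ∞.
With ∫₀^∞ u^0 e^(−αu) du = 0!/α^1, the integral (without the A² prefactor) comes out to b.
With b = 4.73: A² = 0.2114 and A = 0.4598.

A^2 ≈ 0.211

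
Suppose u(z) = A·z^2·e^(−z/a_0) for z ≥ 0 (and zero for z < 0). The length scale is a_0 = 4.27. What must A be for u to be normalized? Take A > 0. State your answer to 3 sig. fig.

Require ∫ |u|² dz = 1 over the whole domain.
Carrying out the integral gives A² · 3·a_0^5/4.
Hence A² = 1/[3·a_0^5/4].
With a_0 = 4.27: A² = 0.0009393 and A = 0.03065.

A ≈ 0.0306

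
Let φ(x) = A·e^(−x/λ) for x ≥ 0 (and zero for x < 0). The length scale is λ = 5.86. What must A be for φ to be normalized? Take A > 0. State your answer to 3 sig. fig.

Require ∫ |φ|² dx = 1 over the whole domain.
With φ = A·e^(−x/λ), the integral evaluates to A²·[λ/2].
Hence A² = 1/[λ/2].
Substituting λ = 5.86 gives A² = 0.3413, so A = 0.5842.

A ≈ 0.584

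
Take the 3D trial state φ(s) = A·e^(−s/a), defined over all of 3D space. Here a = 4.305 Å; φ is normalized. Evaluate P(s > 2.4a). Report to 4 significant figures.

Integrate the radial probability density 4πs²|φ|² over s > 2.4a.
Normalization gives A² = 1/(π·a^3).
Substituting u = s/a, A², 4π and the length scale all cancel in the ratio: P = ∫_{2.4}^{∞} u^2·e^(-2·u) du / ∫_{0}^{∞} u^2·e^(-2·u) du.
Using ∫ u^2·e^(-2·u) du = -(2·u^2 + 2·u + 1)·e^(-2·u)/4, the numerator is 433·e^(-24/5)/100 and the denominator is 1/4.
Taking the ratio yields P = 0.14254.

P ≈ 0.1425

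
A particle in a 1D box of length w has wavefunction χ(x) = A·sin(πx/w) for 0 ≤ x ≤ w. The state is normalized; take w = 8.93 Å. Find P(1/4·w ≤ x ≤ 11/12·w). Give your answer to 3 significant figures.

P ≈ 0.905

|χ|² is the probability density, so P = ∫_{1/4·w}^{11/12·w} |χ|² dx.
With A² fixed by ∫|χ|² = 1, i.e. A² = (w/2)^(−1), substitute and integrate.
In terms of u = x/w (A² and the length scale cancel between numerator and denominator), P = [∫_{1/4}^{11/12} sin(π·u)^2 du] / [∫_{0}^{1} sin(π·u)^2 du].
An antiderivative of sin(π·u)^2 is u/2 - sin(2·π·u)/(4·π); evaluating from 1/4 to 11/12 gives 3/(8·π) + 1/3, while the full integral is 1/2.
Evaluating gives P = (9 + 8·π)/(12·π).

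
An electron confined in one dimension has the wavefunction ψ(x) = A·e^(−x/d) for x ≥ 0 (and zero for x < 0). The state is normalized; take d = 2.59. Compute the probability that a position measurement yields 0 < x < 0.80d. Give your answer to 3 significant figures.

P ≈ 0.798

|ψ|² is the probability density, so P = ∫_{0}^{0.80d} |ψ|² dx.
Since A² = 1/(d/2), this is the region integral divided by the full normalization integral.
Let u = x/d; then A² and the length scale cancel, so P = ∫_{0}^{0.80} e^(-2·u) du ÷ ∫_{0}^{∞} e^(-2·u) du.
Using ∫ e^(-2·u) du = -e^(-2·u)/2, the numerator is 1/2 - e^(-8/5)/2 and the denominator is 1/2.
Evaluating gives P = 0.7981.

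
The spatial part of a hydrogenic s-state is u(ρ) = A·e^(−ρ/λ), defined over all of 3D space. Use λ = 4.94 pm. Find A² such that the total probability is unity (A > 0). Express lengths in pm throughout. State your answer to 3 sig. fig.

The normalization condition is ∫|u|² 4πρ² dρ = 1 from 0 to ∞.
Recall ∫₀^∞ ρ^m e^(−ρ/β) dρ = m!·β^(m+1), the integral (without the A² prefactor) comes out to π·λ^3.
So A² = (π·λ^3)^(−1).
Plugging in λ = 4.94 yields A = 0.05138.

A^2 ≈ 0.00264 pm^(-3)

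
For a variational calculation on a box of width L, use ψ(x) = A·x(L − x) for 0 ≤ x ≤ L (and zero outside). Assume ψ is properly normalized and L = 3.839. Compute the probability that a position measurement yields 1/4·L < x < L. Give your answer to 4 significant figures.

P ≈ 0.8965

|ψ|² is the probability density, so P = ∫_{1/4·L}^{L} |ψ|² dx.
Since A² = 1/(L^5/30), this is the region integral divided by the full normalization integral.
Substituting u = x/L, A² and the length scale cancel in the ratio: P = ∫_{1/4}^{1} u^2·(1 - u)^2 du / ∫_{0}^{1} u^2·(1 - u)^2 du.
An antiderivative of u^2·(1 - u)^2 is u^3·(6·u^2 - 15·u + 10)/30; evaluating from 1/4 to 1 gives 153/5120, while the full integral is 1/30.
The result is P = 459/512.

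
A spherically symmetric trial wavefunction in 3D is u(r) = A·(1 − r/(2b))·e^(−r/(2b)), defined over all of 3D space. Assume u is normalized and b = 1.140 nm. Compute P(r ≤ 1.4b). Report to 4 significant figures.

Integrate the radial probability density 4πr²|u|² over r ≤ 1.4b.
Normalization gives A² = 1/(8·π·b^3).
Let t = r/b; then A², 4π and the length scale all cancel, so P = ∫_{0}^{1.4} t^2·(1 - t/2)^2·e^(-t) dt ÷ ∫_{0}^{∞} t^2·(1 - t/2)^2·e^(-t) dt.
An antiderivative of t^2·(1 - t/2)^2·e^(-t) is -(t^4/4 + t^2 + 2·t + 2)·e^(-t); evaluating from 0 to 1.4 gives ≈ 0.0961728, while the full integral is 2.
The region integral divided by the full integral gives P = 0.048086.

P ≈ 0.04809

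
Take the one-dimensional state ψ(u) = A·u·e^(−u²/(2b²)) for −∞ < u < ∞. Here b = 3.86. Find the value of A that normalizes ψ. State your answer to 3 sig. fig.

Require ∫ |ψ|² du = 1 over the whole domain.
Differentiating ∫e^(−αu²) du = √(π/α) under α to get the higher moments, the integral (without the A² prefactor) comes out to √(π)·b^3/2.
Setting this equal to 1 gives A² = 1/(√(π)·b^3/2).
Plugging in b = 3.86 yields A = 0.1401.

A ≈ 0.140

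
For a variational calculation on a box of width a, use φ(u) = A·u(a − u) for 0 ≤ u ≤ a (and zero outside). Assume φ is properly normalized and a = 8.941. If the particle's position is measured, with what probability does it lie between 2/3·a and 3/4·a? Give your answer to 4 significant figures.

|φ|² is the probability density, so P = ∫_{2/3·a}^{3/4·a} |φ|² du.
With A² fixed by ∫|φ|² = 1, i.e. A² = (a^5/30)^(−1), substitute and integrate.
Let t = u/a; then A² and the length scale cancel, so P = ∫_{2/3}^{3/4} t^2·(1 - t)^2 dt ÷ ∫_{0}^{1} t^2·(1 - t)^2 dt.
With ∫ t^2·(1 - t)^2 dt = t^3·(6·t^2 - 15·t + 10)/30 + C, the region integral is ≈ 0.00354536 and the full one is 1/30.
This works out to P = 0.10636.

P ≈ 0.1064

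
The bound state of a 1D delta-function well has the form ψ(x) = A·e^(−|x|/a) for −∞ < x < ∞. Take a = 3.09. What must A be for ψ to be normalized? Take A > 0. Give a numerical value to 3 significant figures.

Require ∫ |ψ|² dx = 1 over the whole domain.
∫|ψ|² dx = A²·(a).
Hence A² = 1/[a].
Plugging in a = 3.09 yields A = 0.5689.

A ≈ 0.569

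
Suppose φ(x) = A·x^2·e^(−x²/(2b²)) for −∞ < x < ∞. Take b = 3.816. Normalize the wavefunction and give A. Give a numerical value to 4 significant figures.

Require ∫ |φ|² dx = 1 over the whole domain.
Differentiating ∫e^(−αx²) dx = √(π/α) under α to get the higher moments, with φ = A·x^2·e^(−x²/(2b²)), the integral evaluates to A²·[3·√(π)·b^5/4].
So A² = (3·√(π)·b^5/4)^(−1).
With b = 3.816: A² = 0.00092966 and A = 0.030490.

A ≈ 0.03049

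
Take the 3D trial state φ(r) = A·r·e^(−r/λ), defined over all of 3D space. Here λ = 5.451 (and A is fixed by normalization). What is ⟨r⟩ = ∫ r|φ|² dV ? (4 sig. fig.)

⟨r⟩ ≈ 13.63

The expectation value is the |φ|²-weighted average of r: ∫ r|φ|² 4πr² dr.
Recall ∫₀^∞ r^m e^(−r/β) dr = m!·β^(m+1), evaluating both integrals, ⟨r⟩ = 5·λ/2.
With λ = 5.451, ⟨r⟩ = 13.628.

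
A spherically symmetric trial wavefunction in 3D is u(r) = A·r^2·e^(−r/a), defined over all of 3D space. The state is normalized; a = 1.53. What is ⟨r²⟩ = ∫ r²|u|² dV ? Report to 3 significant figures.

The expectation value is the |u|²-weighted average of r^2: ∫ r^2|u|² 4πr² dr.
The ratio of the moment integral to the normalization integral gives ⟨r²⟩ = 14·a^2.
With a = 1.53, ⟨r^2⟩ = 32.77.

⟨r^2⟩ ≈ 32.8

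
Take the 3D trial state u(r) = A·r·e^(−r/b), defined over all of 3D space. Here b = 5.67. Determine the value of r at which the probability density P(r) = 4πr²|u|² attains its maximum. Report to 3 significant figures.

r ≈ 11.3

The maximum of P(r) = 4πr²|u|² occurs where its derivative vanishes.
This gives r = 2·b.
With b = 5.67, the most probable radial distance is 11.34.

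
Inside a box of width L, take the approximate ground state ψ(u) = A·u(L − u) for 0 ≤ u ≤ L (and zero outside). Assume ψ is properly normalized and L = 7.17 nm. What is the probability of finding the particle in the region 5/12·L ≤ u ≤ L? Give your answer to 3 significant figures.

P ≈ 0.653

The probability is P = ∫ |ψ|² du over [5/12·L, L].
With A² fixed by ∫|ψ|² = 1, i.e. A² = (L^5/30)^(−1), substitute and integrate.
Let t = u/L; then A² and the length scale cancel, so P = ∫_{5/12}^{1} t^2·(1 - t)^2 dt ÷ ∫_{0}^{1} t^2·(1 - t)^2 dt.
With ∫ t^2·(1 - t)^2 dt = t^3·(6·t^2 - 15·t + 10)/30 + C, the region integral is ≈ 0.021779 and the full one is 1/30.
Taking the ratio, P = 0.6534.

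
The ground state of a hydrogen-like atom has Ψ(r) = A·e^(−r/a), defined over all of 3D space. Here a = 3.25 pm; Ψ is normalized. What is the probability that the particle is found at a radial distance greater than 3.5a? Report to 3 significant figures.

P = ∫ |Ψ|² 4πr² dr over r > 3.5a.
The full normalization integral is A²·[π·a^3] = 1, fixing A².
In terms of u = r/a (A², 4π and the length scale all cancel between numerator and denominator), P = [∫_{3.5}^{∞} u^2·e^(-2·u) du] / [∫_{0}^{∞} u^2·e^(-2·u) du].
Using ∫ u^2·e^(-2·u) du = -(2·u^2 + 2·u + 1)·e^(-2·u)/4, the numerator is 65·e^(-7)/8 and the denominator is 1/4.
This evaluates to P = 0.02964.

P ≈ 0.0296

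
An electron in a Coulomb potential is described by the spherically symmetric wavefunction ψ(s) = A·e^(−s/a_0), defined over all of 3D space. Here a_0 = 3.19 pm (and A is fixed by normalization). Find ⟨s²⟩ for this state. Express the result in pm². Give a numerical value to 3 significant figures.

The expectation value is the |ψ|²-weighted average of s^2: ∫ s^2|ψ|² 4πs² ds.
Since the A² factors cancel between numerator and denominator, ⟨s²⟩ = 3·a_0^2.
Putting a_0 = 3.19 gives 30.53.

⟨s^2⟩ ≈ 30.5 pm^2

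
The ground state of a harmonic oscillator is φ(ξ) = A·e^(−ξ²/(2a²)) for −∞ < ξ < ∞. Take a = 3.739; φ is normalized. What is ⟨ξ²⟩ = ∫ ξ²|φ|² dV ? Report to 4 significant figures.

⟨ξ^2⟩ ≈ 6.990

The expectation value is the |φ|²-weighted average of ξ^2: ∫ ξ^2|φ|² dξ.
Differentiating ∫e^(−αξ²) dξ = √(π/α) under α to get the higher moments, evaluating both integrals, ⟨ξ²⟩ = a^2/2.
With a = 3.739, ⟨ξ^2⟩ = 6.9901.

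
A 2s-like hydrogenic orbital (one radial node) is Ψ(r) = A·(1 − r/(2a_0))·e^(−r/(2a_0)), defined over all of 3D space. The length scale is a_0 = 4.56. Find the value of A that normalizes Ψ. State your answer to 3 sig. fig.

A ≈ 0.0205

We need A² ∫|f|² 4πr² dr = 1, taking the integral from 0 to ∞.
The angular integral contributes 4π, leaving ∫₀^∞ r²|Ψ|² dr.
Recall ∫₀^∞ r^m e^(−r/β) dr = m!·β^(m+1), the integral (without the A² prefactor) comes out to 8·π·a_0^3.
So A² = (8·π·a_0^3)^(−1).
With a_0 = 4.56: A² = 0.0004196 and A = 0.02048.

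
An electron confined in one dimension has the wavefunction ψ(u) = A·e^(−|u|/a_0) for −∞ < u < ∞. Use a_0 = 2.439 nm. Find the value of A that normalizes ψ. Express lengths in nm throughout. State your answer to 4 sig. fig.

A ≈ 0.6403 nm^(-1/2)

Require ∫ |ψ|² du = 1 over the whole domain.
Recall ∫₀^∞ u^m e^(−u/β) du = m!·β^(m+1), with ψ = A·e^(−|u|/a_0), the integral evaluates to A²·[a_0].
So A² = (a_0)^(−1).
Plugging in a_0 = 2.439 yields A = 0.64032.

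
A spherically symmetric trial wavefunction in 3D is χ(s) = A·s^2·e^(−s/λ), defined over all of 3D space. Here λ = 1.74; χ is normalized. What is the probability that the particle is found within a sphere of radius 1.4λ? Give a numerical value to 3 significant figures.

Integrate the radial probability density 4πs²|χ|² over s ≤ 1.4λ.
The full normalization integral is A²·[45·π·λ^7/2] = 1, fixing A².
Substituting u = s/λ, A², 4π and the length scale all cancel in the ratio: P = ∫_{0}^{1.4} u^6·e^(-2·u) du / ∫_{0}^{∞} u^6·e^(-2·u) du.
With ∫ u^6·e^(-2·u) du = -(4·u^6 + 12·u^5 + 30·u^4 + 60·u^3 + 90·u^2 + 90·u + 45)·e^(-2·u)/8 + C, the region integral is ≈ 0.13731 and the full one is 45/8.
This evaluates to P = 0.02441.

P ≈ 0.0244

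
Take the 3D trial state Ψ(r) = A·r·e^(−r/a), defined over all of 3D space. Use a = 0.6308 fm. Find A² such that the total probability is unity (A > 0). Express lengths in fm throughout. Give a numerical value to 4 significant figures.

A^2 ≈ 1.062 fm^(-5)

The normalization condition is ∫|Ψ|² 4πr² dr = 1 from 0 to ∞.
In 3D with spherical symmetry the volume element is 4πr² dr.
∫|Ψ|² 4πr² dr = A²·(3·π·a^5).
Hence A² = 1/[3·π·a^5].
Plugging in a = 0.6308 yields A = 1.0307.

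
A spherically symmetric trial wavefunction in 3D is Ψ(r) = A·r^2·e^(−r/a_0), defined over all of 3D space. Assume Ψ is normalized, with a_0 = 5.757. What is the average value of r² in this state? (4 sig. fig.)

The expectation value is the |Ψ|²-weighted average of r^2: ∫ r^2|Ψ|² 4πr² dr.
Using ∫₀^∞ rⁿ e^(−αr) dr = n!/αⁿ⁺¹, since the A² factors cancel between numerator and denominator, ⟨r²⟩ = 14·a_0^2.
With a_0 = 5.757, ⟨r^2⟩ = 464.00.

⟨r^2⟩ ≈ 464.0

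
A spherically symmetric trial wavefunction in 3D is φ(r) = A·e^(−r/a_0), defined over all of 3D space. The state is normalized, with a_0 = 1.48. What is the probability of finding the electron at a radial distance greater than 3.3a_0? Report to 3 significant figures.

P ≈ 0.0400

Integrate the radial probability density 4πr²|φ|² over r > 3.3a_0.
Normalization gives A² = 1/(π·a_0^3).
In terms of u = r/a_0 (A², 4π and the length scale all cancel between numerator and denominator), P = [∫_{3.3}^{∞} u^2·e^(-2·u) du] / [∫_{0}^{∞} u^2·e^(-2·u) du].
An antiderivative of u^2·e^(-2·u) is -(2·u^2 + 2·u + 1)·e^(-2·u)/4; evaluating from 3.3 to ∞ gives 1469·e^(-33/5)/200, while the full integral is 1/4.
The region integral divided by the full integral gives P = 0.03997.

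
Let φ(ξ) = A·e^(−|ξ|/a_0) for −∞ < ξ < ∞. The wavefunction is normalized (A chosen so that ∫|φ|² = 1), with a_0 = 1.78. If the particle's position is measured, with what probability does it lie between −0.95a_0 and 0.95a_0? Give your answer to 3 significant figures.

|φ|² is the probability density, so P = ∫_{−0.95a_0}^{0.95a_0} |φ|² dξ.
With A² fixed by ∫|φ|² = 1, i.e. A² = (a_0)^(−1), substitute and integrate.
By symmetry take twice the ξ ≥ 0 contribution in numerator and denominator; the 2's cancel. Substituting u = ξ/a_0, A² and the length scale cancel in the ratio: P = ∫_{0}^{0.95} e^(-2·u) du / ∫_{0}^{∞} e^(-2·u) du.
An antiderivative of e^(-2·u) is -e^(-2·u)/2; evaluating from 0 to 0.95 gives 1/2 - e^(-19/10)/2, while the full integral is 1/2.
Evaluating gives P = 0.8504.

P ≈ 0.850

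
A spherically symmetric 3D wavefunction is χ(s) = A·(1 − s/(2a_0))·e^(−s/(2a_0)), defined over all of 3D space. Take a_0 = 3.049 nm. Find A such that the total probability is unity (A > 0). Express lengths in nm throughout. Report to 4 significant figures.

A ≈ 0.03747 nm^(-3/2)

We need A² ∫|f|² 4πs² ds = 1, taking the integral from 0 to ∞.
(Spherical symmetry: dV = 4πs² ds.)
With ∫₀^∞ s^4 e^(−αs) ds = 4!/α^5, ∫|χ|² 4πs² ds = A²·(8·π·a_0^3).
Substituting a_0 = 3.049 gives A² = 0.0014037, so A = 0.037467.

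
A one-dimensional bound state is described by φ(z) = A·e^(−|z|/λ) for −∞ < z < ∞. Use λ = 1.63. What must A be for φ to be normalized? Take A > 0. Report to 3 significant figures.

Normalization requires ∫|φ|² dz = 1, integrated from −∞ to ∞.
Using ∫₀^∞ zⁿ e^(−αz) dz = n!/αⁿ⁺¹, ∫|φ|² dz = A²·(λ).
So A² = (λ)^(−1).
Plugging in λ = 1.63 yields A = 0.7833.

A ≈ 0.783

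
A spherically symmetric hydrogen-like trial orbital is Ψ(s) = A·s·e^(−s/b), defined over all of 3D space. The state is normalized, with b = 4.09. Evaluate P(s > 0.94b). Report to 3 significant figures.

P = ∫ |Ψ|² 4πs² ds over s > 0.94b.
The full normalization integral is A²·[3·π·b^5] = 1, fixing A².
Let u = s/b; then A², 4π and the length scale all cancel, so P = ∫_{0.94}^{∞} u^4·e^(-2·u) du ÷ ∫_{0}^{∞} u^4·e^(-2·u) du.
An antiderivative of u^4·e^(-2·u) is -(u^4/2 + u^3 + 3·u^2/2 + 3·u/2 + 3/4)·e^(-2·u); evaluating from 0.94 to ∞ gives ≈ 0.71814, while the full integral is 3/4.
The region integral divided by the full integral gives P = 0.9575.

P ≈ 0.958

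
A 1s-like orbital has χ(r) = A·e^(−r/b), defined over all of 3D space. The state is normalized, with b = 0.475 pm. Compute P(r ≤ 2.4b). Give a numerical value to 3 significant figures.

P ≈ 0.857

Integrate the radial probability density 4πr²|χ|² over r ≤ 2.4b.
A² is fixed by ∫₀^∞ 4πr²|χ|² dr = 1, i.e. A² = (π·b^3)^(−1).
In terms of u = r/b (A², 4π and the length scale all cancel between numerator and denominator), P = [∫_{0}^{2.4} u^2·e^(-2·u) du] / [∫_{0}^{∞} u^2·e^(-2·u) du].
An antiderivative of u^2·e^(-2·u) is -(2·u^2 + 2·u + 1)·e^(-2·u)/4; evaluating from 0 to 2.4 gives 1/4 - 433·e^(-24/5)/100, while the full integral is 1/4.
The region integral divided by the full integral gives P = 0.8575.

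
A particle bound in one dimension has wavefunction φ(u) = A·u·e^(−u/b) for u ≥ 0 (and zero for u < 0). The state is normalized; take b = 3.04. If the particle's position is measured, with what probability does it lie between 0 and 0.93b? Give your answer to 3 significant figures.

P = ∫_{0}^{0.93b} |φ(u)|² du.
Since A² = 1/(b^3/4), this is the region integral divided by the full normalization integral.
Let t = u/b; then A² and the length scale cancel, so P = ∫_{0}^{0.93} t^2·e^(-2·t) dt ÷ ∫_{0}^{∞} t^2·e^(-2·t) dt.
Using ∫ t^2·e^(-2·t) dt = -(2·t^2 + 2·t + 1)·e^(-2·t)/4, the numerator is ≈ 0.071373 and the denominator is 1/4.
Taking the ratio, P = 0.2855.

P ≈ 0.285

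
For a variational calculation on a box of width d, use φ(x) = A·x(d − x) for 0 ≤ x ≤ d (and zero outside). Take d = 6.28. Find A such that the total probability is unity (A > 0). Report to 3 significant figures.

A ≈ 0.0554

The normalization condition is ∫|φ|² dx = 1 from 0 to d.
Expanding the polynomial and integrating term by term, with φ = A·x(d − x), the integral evaluates to A²·[d^5/30].
So A² = (d^5/30)^(−1).
With d = 6.28: A² = 0.003071 and A = 0.05542.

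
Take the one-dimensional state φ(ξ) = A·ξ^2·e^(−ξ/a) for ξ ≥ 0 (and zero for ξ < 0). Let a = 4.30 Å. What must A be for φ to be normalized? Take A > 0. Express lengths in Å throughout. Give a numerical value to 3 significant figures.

Require ∫ |φ|² dξ = 1 over the whole domain.
With ∫₀^∞ ξ^4 e^(−αξ) dξ = 4!/α^5, with φ = A·ξ^2·e^(−ξ/a), the integral evaluates to A²·[3·a^5/4].
Plugging in a = 4.30 yields A = 0.03012.

A ≈ 0.0301 Å^(-5/2)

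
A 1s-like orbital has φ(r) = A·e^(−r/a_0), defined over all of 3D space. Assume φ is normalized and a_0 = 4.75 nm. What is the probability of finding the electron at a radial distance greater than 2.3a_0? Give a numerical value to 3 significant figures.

P ≈ 0.163

With dV = 4πr²dr, the probability is ∫|φ|² dV over r > 2.3a_0.
Normalization gives A² = 1/(π·a_0^3).
Substituting u = r/a_0, A², 4π and the length scale all cancel in the ratio: P = ∫_{2.3}^{∞} u^2·e^(-2·u) du / ∫_{0}^{∞} u^2·e^(-2·u) du.
Using ∫ u^2·e^(-2·u) du = -(2·u^2 + 2·u + 1)·e^(-2·u)/4, the numerator is 809·e^(-23/5)/200 and the denominator is 1/4.
The region integral divided by the full integral gives P = 0.1626.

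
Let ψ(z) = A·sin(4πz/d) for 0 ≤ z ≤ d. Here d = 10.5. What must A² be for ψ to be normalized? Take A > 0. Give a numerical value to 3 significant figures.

A^2 ≈ 0.190

We need A² ∫|f|² dz = 1, taking the integral from 0 to d.
Carrying out the integral gives A² · d/2.
So A² = (d/2)^(−1).
Plugging in d = 10.5 yields A = 0.4364.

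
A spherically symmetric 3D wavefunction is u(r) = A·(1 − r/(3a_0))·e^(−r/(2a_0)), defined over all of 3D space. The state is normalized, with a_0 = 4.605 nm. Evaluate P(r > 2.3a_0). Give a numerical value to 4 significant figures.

P ≈ 0.6570

With dV = 4πr²dr, the probability is ∫|u|² dV over r > 2.3a_0.
Normalization gives A² = 1/(8·π·a_0^3/3).
In terms of t = r/a_0 (A², 4π and the length scale all cancel between numerator and denominator), P = [∫_{2.3}^{∞} t^2·(1 - t/3)^2·e^(-t) dt] / [∫_{0}^{∞} t^2·(1 - t/3)^2·e^(-t) dt].
An antiderivative of t^2·(1 - t/3)^2·e^(-t) is (-t^4 + 2·t^3 - 3·t^2 - 6·t - 6)·e^(-t)/9; evaluating from 2.3 to ∞ gives ≈ 0.438021, while the full integral is 2/3.
The region integral divided by the full integral gives P = 0.65703.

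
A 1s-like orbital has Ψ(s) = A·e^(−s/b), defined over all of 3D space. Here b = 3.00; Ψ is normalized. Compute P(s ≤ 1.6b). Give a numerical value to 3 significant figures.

With dV = 4πs²ds, the probability is ∫|Ψ|² dV over s ≤ 1.6b.
A² is fixed by ∫₀^∞ 4πs²|Ψ|² ds = 1, i.e. A² = (π·b^3)^(−1).
Let u = s/b; then A², 4π and the length scale all cancel, so P = ∫_{0}^{1.6} u^2·e^(-2·u) du ÷ ∫_{0}^{∞} u^2·e^(-2·u) du.
Using ∫ u^2·e^(-2·u) du = -(2·u^2 + 2·u + 1)·e^(-2·u)/4, the numerator is 1/4 - 233·e^(-16/5)/100 and the denominator is 1/4.
The region integral divided by the full integral gives P = 0.6201.

P ≈ 0.620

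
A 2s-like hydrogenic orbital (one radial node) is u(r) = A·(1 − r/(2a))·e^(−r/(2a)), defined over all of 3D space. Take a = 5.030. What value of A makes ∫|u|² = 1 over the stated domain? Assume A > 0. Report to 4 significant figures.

A ≈ 0.01768

Normalization requires ∫|u|² 4πr² dr = 1, integrated from 0 to ∞.
The angular integral contributes 4π, leaving ∫₀^∞ r²|u|² dr.
With ∫₀^∞ r^4 e^(−αr) dr = 4!/α^5, ∫|u|² 4πr² dr = A²·(8·π·a^3).
Setting this equal to 1 gives A² = 1/(8·π·a^3).
With a = 5.030: A² = 0.00031265 and A = 0.017682.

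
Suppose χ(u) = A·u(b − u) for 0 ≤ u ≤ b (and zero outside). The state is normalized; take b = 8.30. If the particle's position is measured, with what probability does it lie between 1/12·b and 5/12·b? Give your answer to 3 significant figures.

P ≈ 0.342

P = ∫_{1/12·b}^{5/12·b} |χ(u)|² du.
With A² fixed by ∫|χ|² = 1, i.e. A² = (b^5/30)^(−1), substitute and integrate.
Substituting t = u/b, A² and the length scale cancel in the ratio: P = ∫_{1/12}^{5/12} t^2·(1 - t)^2 dt / ∫_{0}^{1} t^2·(1 - t)^2 dt.
Using ∫ t^2·(1 - t)^2 dt = t^3·(6·t^2 - 15·t + 10)/30, the numerator is ≈ 0.011384 and the denominator is 1/30.
The result is P = 0.3415.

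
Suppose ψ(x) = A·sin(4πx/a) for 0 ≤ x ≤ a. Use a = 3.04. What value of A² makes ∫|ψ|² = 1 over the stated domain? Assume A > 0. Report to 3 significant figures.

Require ∫ |ψ|² dx = 1 over the whole domain.
With ∫₀^a sin²(nπx/a) dx = a/2, with ψ = A·sin(4πx/a), the integral evaluates to A²·[a/2].
Substituting a = 3.04 gives A² = 0.6579, so A = 0.8111.

A^2 ≈ 0.658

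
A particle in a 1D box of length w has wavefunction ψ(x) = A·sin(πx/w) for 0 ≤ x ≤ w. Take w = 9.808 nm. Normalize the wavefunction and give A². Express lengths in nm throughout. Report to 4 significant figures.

Require ∫ |ψ|² dx = 1 over the whole domain.
Carrying out the integral gives A² · w/2.
Hence A² = 1/[w/2].
With w = 9.808: A² = 0.20392 and A = 0.45157.

A^2 ≈ 0.2039 nm^(-1)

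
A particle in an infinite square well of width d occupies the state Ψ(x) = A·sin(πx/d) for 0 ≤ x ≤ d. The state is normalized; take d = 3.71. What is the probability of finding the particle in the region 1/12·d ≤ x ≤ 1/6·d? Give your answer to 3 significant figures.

|Ψ|² is the probability density, so P = ∫_{1/12·d}^{1/6·d} |Ψ|² dx.
The normalization integral ∫|Ψ|²dx over the whole domain equals d/2·A², and A² cancels in the ratio.
In terms of u = x/d (A² and the length scale cancel between numerator and denominator), P = [∫_{1/12}^{1/6} sin(π·u)^2 du] / [∫_{0}^{1} sin(π·u)^2 du].
With ∫ sin(π·u)^2 du = u/2 - sin(2·π·u)/(4·π) + C, the region integral is -√(3)/(8·π) + 1/(8·π) + 1/24 and the full one is 1/2.
Taking the ratio, P = (-3·√(3) + 3 + π)/(12·π).

P ≈ 0.0251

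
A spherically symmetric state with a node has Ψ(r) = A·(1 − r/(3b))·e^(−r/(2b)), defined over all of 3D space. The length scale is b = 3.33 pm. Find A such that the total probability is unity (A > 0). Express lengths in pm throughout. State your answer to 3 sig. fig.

The normalization condition is ∫|Ψ|² 4πr² dr = 1 from 0 to ∞.
The angular integral contributes 4π, leaving ∫₀^∞ r²|Ψ|² dr.
Recall ∫₀^∞ r^m e^(−r/β) dr = m!·β^(m+1), ∫|Ψ|² 4πr² dr = A²·(8·π·b^3/3).
Hence A² = 1/[8·π·b^3/3].
Substituting b = 3.33 gives A² = 0.003233, so A = 0.05686.

A ≈ 0.0569 pm^(-3/2)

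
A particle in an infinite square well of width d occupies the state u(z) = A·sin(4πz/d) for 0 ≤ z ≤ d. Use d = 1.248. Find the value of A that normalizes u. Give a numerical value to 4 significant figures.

A ≈ 1.266

Require ∫ |u|² dz = 1 over the whole domain.
Using sin²θ = (1 − cos 2θ)/2, the integral (without the A² prefactor) comes out to d/2.
Setting this equal to 1 gives A² = 1/(d/2).
Substituting d = 1.248 gives A² = 1.6026, so A = 1.2659.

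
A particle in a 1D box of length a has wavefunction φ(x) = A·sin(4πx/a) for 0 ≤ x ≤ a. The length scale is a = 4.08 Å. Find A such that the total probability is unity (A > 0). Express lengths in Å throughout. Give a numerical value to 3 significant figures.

The normalization condition is ∫|φ|² dx = 1 from 0 to a.
Using sin²θ = (1 − cos 2θ)/2, the integral (without the A² prefactor) comes out to a/2.
So A² = (a/2)^(−1).
Substituting a = 4.08 gives A² = 0.4902, so A = 0.7001.

A ≈ 0.700 Å^(-1/2)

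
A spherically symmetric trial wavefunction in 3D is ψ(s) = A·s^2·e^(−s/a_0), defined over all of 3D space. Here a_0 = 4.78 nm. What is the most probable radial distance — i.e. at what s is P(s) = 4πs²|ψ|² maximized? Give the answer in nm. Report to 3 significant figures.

s ≈ 14.3 nm

Differentiate P(s) = 4πs²|ψ|² with respect to s and set to zero.
This gives s = 3·a_0.
With a_0 = 4.78, the most probable radial distance is 14.34 nm.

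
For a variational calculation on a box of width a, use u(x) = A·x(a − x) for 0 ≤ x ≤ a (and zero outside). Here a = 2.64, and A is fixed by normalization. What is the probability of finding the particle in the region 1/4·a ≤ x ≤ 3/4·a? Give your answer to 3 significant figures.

P ≈ 0.793

The probability is P = ∫ |u|² dx over [1/4·a, 3/4·a].
The normalization integral ∫|u|²dx over the whole domain equals a^5/30·A², and A² cancels in the ratio.
Substituting t = x/a, A² and the length scale cancel in the ratio: P = ∫_{1/4}^{3/4} t^2·(1 - t)^2 dt / ∫_{0}^{1} t^2·(1 - t)^2 dt.
An antiderivative of t^2·(1 - t)^2 is t^3·(6·t^2 - 15·t + 10)/30; evaluating from 1/4 to 3/4 gives 203/7680, while the full integral is 1/30.
Taking the ratio, P = 203/256.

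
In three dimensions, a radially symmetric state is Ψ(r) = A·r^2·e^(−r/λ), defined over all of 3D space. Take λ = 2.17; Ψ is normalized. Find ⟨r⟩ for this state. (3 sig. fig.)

⟨r⟩ ≈ 7.60

By definition ⟨r⟩ = ∫ r |Ψ(r)|² 4πr² dr.
Using ∫₀^∞ rⁿ e^(−αr) dr = n!/αⁿ⁺¹, since the A² factors cancel between numerator and denominator, ⟨r⟩ = 7·λ/2.
With λ = 2.17, ⟨r⟩ = 7.595.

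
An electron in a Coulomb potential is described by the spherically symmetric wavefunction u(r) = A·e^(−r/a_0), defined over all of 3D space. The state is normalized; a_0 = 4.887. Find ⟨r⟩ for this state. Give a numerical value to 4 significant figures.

By definition ⟨r⟩ = ∫ r |u(r)|² 4πr² dr.
Using ∫₀^∞ rⁿ e^(−αr) dr = n!/αⁿ⁺¹, the ratio of the moment integral to the normalization integral gives ⟨r⟩ = 3·a_0/2.
With a_0 = 4.887, ⟨r⟩ = 7.3305.

⟨r⟩ ≈ 7.331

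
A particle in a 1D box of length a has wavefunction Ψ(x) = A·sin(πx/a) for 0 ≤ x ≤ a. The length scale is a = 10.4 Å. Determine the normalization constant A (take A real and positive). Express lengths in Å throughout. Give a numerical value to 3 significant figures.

The normalization condition is ∫|Ψ|² dx = 1 from 0 to a.
Using sin²θ = (1 − cos 2θ)/2, ∫|Ψ|² dx = A²·(a/2).
Hence A² = 1/[a/2].
Substituting a = 10.4 gives A² = 0.1923, so A = 0.4385.

A ≈ 0.439 Å^(-1/2)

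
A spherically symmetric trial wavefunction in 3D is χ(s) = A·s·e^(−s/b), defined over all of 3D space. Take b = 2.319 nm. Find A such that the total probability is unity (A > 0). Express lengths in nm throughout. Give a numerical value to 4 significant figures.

A ≈ 0.03978 nm^(-5/2)

Require ∫ |χ|² 4πs² ds = 1 over the whole domain.
With χ = A·s·e^(−s/b), the integral evaluates to A²·[3·π·b^5].
So A² = (3·π·b^5)^(−1).
With b = 2.319: A² = 0.0015821 and A = 0.039775.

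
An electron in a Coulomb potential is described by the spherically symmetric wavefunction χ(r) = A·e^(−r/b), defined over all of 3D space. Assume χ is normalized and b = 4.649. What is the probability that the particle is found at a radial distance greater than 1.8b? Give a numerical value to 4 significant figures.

With dV = 4πr²dr, the probability is ∫|χ|² dV over r > 1.8b.
A² is fixed by ∫₀^∞ 4πr²|χ|² dr = 1, i.e. A² = (π·b^3)^(−1).
Let u = r/b; then A², 4π and the length scale all cancel, so P = ∫_{1.8}^{∞} u^2·e^(-2·u) du ÷ ∫_{0}^{∞} u^2·e^(-2·u) du.
With ∫ u^2·e^(-2·u) du = -(2·u^2 + 2·u + 1)·e^(-2·u)/4 + C, the region integral is 277·e^(-18/5)/100 and the full one is 1/4.
The region integral divided by the full integral gives P = 0.30275.

P ≈ 0.3027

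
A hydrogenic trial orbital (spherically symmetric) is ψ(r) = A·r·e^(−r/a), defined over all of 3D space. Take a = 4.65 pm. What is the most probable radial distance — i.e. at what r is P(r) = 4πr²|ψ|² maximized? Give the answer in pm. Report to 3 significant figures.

The maximum of P(r) = 4πr²|ψ|² occurs where its derivative vanishes.
This gives r = 2·a.
With a = 4.65, the most probable radial distance is 9.300 pm.

r ≈ 9.30 pm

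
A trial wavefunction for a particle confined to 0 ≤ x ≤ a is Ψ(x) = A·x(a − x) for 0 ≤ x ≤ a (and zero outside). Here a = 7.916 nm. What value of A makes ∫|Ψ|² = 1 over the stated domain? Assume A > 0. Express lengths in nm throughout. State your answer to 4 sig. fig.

A ≈ 0.03107 nm^(-5/2)

We need A² ∫|f|² dx = 1, taking the integral from 0 to a.
Expanding the polynomial and integrating term by term, carrying out the integral gives A² · a^5/30.
Setting this equal to 1 gives A² = 1/(a^5/30).
Substituting a = 7.916 gives A² = 0.00096514, so A = 0.031067.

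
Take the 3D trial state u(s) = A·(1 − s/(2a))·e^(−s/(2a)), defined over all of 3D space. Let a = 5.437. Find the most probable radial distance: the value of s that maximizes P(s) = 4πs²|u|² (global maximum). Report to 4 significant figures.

Differentiate P(s) = 4πs²|u|² with respect to s and set to zero.
This gives s = a·(√(5) + 3).
With a = 5.437, the most probable radial distance is 28.469.

s ≈ 28.47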